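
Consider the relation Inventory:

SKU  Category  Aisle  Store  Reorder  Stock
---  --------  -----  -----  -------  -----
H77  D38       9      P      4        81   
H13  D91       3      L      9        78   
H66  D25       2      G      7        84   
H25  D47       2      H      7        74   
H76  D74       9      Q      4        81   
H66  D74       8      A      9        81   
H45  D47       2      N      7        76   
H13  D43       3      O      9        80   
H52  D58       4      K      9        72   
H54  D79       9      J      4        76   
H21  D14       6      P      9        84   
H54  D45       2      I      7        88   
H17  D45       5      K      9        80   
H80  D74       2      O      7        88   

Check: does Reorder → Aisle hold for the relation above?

No

Reorder=4: 3 rows → Aisle = 9, 9, 9 ✓
Reorder=9: 6 rows → Aisle takes values {3, 8, 4, 6, 5} — violation
Reorder=7: 5 rows → Aisle = 2, 2, 2, 2, 2 ✓
Two rows agree on Reorder but differ on Aisle, so Reorder → Aisle does not hold.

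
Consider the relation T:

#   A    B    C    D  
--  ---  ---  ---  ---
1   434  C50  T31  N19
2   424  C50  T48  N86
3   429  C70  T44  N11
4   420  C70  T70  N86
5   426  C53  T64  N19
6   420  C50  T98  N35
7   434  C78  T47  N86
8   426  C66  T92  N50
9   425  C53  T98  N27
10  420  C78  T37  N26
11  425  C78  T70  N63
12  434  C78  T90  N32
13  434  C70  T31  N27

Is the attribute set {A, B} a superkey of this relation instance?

Rows 7 and 12 have the same {A, B} value (A=434, B=C78) but are distinct tuples, so {A, B} does not determine every attribute — not a superkey.

No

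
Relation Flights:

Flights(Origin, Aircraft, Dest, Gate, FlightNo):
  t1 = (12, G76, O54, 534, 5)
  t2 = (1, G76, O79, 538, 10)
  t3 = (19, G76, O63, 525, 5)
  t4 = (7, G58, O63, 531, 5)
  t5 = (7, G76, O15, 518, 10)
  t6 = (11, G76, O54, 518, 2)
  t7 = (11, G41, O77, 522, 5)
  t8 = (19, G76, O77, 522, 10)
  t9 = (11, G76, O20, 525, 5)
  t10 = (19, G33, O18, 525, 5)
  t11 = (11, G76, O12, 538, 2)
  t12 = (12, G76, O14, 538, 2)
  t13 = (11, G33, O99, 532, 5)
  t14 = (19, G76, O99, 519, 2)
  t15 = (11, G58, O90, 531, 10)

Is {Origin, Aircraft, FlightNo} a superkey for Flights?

Rows 6 and 11 have the same {Origin, Aircraft, FlightNo} value (Origin=11, Aircraft=G76, FlightNo=2) but are distinct tuples, so {Origin, Aircraft, FlightNo} does not determine every attribute — not a superkey.

No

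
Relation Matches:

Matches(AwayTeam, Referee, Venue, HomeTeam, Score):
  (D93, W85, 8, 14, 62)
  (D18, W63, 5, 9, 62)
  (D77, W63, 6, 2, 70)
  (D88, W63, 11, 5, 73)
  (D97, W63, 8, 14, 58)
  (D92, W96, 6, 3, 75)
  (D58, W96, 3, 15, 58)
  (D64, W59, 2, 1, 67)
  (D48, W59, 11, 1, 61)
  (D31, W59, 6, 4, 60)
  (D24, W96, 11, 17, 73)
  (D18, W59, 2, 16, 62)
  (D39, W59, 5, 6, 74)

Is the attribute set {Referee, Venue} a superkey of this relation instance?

No

Two distinct rows share (Referee=W59, Venue=2), so {Referee, Venue} does not determine every attribute — not a superkey.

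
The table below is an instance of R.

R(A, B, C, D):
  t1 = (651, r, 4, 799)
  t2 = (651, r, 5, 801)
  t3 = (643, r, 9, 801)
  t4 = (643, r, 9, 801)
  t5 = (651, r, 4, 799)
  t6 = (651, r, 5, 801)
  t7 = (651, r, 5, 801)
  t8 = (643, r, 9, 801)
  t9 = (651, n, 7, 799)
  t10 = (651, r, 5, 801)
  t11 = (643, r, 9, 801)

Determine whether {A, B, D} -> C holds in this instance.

(A=651, B=r, D=799): rows 1, 5 → C = 4, 4 ✓
(A=651, B=r, D=801): rows 2, 6, 7, 10 → C = 5, 5, 5, 5 ✓
(A=643, B=r, D=801): rows 3, 4, 8, 11 → C = 9, 9, 9, 9 ✓
(A=651, B=n, D=799): row 9 → C = 7 ✓
Every {A, B, D} value is associated with a single C value, so {A, B, D} -> C holds.

Yes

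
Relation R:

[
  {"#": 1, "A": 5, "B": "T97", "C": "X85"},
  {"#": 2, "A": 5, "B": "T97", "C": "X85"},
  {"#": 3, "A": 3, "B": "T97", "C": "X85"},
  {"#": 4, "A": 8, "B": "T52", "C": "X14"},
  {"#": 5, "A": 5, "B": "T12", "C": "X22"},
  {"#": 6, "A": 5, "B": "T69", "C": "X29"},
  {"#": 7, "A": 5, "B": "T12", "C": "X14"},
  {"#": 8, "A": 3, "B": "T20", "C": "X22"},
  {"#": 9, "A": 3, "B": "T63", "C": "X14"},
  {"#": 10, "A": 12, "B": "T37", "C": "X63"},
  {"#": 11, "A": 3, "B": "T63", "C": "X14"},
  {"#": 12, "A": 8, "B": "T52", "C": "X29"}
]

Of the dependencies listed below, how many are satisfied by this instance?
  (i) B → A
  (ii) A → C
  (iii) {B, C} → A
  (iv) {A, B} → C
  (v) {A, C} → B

(i) B → A: B=T97: rows 1, 2, 3 → A takes values {5, 3} — violation — fails.
(ii) A → C: A=5: rows 1, 2, 5, 6, 7 → C takes values {X85, X22, X29, X14} — violation; A=3: rows 3, 8, 9, 11 → C takes values {X85, X22, X14} — violation; A=8: rows 4, 12 → C takes values {X14, X29} — violation — fails.
(iii) {B, C} → A: (B=T97, C=X85): rows 1, 2, 3 → A takes values {5, 3} — violation — fails.
(iv) {A, B} → C: (A=8, B=T52): rows 4, 12 → C takes values {X14, X29} — violation; (A=5, B=T12): rows 5, 7 → C takes values {X22, X14} — violation — fails.
(v) {A, C} → B: every LHS value maps to a single RHS value — holds.
1 of the 5 dependencies holds.

1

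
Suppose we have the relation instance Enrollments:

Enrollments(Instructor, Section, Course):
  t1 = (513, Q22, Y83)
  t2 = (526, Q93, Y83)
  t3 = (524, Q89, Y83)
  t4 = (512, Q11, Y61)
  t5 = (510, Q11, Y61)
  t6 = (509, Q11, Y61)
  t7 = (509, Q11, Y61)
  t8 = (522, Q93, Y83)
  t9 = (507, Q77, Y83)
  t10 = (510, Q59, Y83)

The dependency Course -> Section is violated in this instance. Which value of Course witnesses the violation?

Y83

Course=Y83: rows 1, 2, 3, 8, 9, 10 → Section takes values {Q22, Q93, Q89, Q77, Q59} — violation
Course=Y61: rows 4, 5, 6, 7 → Section = Q11, Q11, Q11, Q11 ✓
The only Course value with inconsistent Section is Course=Y83.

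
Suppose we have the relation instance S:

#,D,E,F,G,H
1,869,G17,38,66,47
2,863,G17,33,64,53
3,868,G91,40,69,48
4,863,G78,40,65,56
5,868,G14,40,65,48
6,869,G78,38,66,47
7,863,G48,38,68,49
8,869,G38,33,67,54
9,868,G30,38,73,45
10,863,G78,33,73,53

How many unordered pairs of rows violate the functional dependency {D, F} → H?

0

(D=869, F=38): all 2 rows agree on H — 0 pairs.
(D=863, F=33): all 2 rows agree on H — 0 pairs.
(D=868, F=40): all 2 rows agree on H — 0 pairs.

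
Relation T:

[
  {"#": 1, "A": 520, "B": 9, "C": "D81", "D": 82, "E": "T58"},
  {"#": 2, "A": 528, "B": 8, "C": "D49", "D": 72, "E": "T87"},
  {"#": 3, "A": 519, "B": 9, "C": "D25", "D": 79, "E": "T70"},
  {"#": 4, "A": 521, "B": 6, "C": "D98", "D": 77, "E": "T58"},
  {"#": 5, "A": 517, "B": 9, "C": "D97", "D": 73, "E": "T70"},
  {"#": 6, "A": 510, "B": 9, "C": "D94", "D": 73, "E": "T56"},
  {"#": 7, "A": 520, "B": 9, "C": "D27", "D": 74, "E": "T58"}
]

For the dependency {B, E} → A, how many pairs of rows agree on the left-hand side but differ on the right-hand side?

1

(B=9, E=T58): all 2 rows agree on A — 0 pairs.
(B=9, E=T70): violating pairs (3,5) — 1 pair.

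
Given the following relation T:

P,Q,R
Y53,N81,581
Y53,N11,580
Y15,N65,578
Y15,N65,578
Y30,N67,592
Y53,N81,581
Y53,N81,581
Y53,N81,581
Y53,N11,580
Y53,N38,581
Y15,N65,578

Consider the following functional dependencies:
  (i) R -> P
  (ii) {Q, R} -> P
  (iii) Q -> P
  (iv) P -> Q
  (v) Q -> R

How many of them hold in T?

4

(i) R -> P: every LHS value maps to a single RHS value — holds.
(ii) {Q, R} -> P: every LHS value maps to a single RHS value — holds.
(iii) Q -> P: every LHS value maps to a single RHS value — holds.
(iv) P -> Q: P=Y53: 7 rows → Q takes values {N81, N11, N38} — violation — fails.
(v) Q -> R: every LHS value maps to a single RHS value — holds.
4 of the 5 dependencies hold.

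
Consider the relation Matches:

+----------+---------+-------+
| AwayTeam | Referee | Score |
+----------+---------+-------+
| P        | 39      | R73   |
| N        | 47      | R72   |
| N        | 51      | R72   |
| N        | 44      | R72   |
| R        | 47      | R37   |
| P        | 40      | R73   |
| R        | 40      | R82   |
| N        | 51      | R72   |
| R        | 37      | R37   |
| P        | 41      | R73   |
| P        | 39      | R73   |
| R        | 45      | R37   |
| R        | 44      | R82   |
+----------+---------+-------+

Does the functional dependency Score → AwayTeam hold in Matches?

Score=R73: 4 rows → AwayTeam = P, P, P, P ✓
Score=R72: 4 rows → AwayTeam = N, N, N, N ✓
Score=R37: 3 rows → AwayTeam = R, R, R ✓
Score=R82: 2 rows → AwayTeam = R, R ✓
Every Score value is associated with a single AwayTeam value, so Score → AwayTeam holds.

Yes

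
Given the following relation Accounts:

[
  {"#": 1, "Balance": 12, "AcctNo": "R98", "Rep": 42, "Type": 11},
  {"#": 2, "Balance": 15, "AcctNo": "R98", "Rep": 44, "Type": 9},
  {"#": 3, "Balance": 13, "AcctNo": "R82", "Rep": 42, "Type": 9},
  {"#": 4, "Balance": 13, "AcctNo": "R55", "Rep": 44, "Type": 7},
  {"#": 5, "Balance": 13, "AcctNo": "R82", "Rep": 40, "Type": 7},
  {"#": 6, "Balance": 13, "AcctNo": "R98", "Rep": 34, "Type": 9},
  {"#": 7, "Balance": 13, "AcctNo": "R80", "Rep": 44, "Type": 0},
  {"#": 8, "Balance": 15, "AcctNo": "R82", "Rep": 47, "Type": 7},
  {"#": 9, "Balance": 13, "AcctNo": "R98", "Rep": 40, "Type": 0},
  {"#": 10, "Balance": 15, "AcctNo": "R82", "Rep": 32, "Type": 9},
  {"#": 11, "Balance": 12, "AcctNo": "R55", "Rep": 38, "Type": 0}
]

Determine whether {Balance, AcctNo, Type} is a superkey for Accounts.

All 11 rows have distinct {Balance, AcctNo, Type} values, so {Balance, AcctNo, Type} → (all attributes) holds and {Balance, AcctNo, Type} is a superkey.

Yes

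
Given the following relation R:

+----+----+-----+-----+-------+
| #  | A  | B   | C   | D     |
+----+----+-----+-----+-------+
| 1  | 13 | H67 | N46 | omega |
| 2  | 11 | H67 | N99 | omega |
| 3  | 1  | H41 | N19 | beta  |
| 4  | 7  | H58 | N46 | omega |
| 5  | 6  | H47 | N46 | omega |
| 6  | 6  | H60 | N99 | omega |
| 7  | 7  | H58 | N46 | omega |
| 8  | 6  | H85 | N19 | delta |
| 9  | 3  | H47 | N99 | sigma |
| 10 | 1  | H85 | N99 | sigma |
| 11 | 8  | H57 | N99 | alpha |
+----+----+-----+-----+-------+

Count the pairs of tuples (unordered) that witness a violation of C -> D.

9

C=N46: all 4 rows agree on D — 0 pairs.
C=N99: violating pairs (2,9), (2,10), (2,11), (6,9), (6,10), (6,11), (9,11), (10,11) — 8 pairs.
C=N19: violating pairs (3,8) — 1 pair.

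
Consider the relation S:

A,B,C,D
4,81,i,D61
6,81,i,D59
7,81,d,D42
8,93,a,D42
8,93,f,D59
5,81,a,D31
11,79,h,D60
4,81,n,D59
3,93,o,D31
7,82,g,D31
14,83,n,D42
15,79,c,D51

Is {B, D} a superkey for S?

No

Two distinct rows share (B=81, D=D59), so {B, D} does not determine every attribute — not a superkey.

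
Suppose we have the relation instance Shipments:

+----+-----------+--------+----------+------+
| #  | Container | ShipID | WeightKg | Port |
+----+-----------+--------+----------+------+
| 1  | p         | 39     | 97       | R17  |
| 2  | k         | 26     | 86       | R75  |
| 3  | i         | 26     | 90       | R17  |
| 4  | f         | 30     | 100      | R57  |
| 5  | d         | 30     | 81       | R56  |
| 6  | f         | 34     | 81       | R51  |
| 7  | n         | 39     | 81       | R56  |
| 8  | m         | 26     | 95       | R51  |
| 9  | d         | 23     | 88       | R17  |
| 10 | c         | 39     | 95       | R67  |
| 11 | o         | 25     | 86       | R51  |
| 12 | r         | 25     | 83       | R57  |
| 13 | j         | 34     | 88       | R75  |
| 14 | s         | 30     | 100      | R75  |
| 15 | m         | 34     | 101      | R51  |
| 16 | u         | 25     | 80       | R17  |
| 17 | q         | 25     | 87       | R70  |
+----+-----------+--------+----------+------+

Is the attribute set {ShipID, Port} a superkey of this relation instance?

Rows 6 and 15 have the same {ShipID, Port} value (ShipID=34, Port=R51) but are distinct tuples, so {ShipID, Port} does not determine every attribute — not a superkey.

No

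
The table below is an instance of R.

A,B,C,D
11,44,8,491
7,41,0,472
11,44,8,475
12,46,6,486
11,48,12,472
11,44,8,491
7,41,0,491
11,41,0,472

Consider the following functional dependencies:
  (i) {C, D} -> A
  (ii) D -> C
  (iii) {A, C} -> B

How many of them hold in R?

(i) {C, D} -> A: (C=0, D=472): 2 rows → A takes values {7, 11} — violation — fails.
(ii) D -> C: D=491: 3 rows → C takes values {8, 0} — violation; D=472: 3 rows → C takes values {0, 12} — violation — fails.
(iii) {A, C} -> B: every LHS value maps to a single RHS value — holds.
1 of the 3 dependencies holds.

1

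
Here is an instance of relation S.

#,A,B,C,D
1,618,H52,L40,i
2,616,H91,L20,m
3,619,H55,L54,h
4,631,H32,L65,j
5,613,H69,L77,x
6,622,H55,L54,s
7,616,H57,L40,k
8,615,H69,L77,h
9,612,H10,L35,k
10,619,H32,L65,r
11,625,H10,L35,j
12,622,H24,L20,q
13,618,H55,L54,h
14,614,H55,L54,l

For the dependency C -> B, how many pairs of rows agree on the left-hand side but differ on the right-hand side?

2

C=L40: violating pairs (1,7) — 1 pair.
C=L20: violating pairs (2,12) — 1 pair.
C=L54: all 4 rows agree on B — 0 pairs.
C=L65: all 2 rows agree on B — 0 pairs.
C=L77: all 2 rows agree on B — 0 pairs.
C=L35: all 2 rows agree on B — 0 pairs.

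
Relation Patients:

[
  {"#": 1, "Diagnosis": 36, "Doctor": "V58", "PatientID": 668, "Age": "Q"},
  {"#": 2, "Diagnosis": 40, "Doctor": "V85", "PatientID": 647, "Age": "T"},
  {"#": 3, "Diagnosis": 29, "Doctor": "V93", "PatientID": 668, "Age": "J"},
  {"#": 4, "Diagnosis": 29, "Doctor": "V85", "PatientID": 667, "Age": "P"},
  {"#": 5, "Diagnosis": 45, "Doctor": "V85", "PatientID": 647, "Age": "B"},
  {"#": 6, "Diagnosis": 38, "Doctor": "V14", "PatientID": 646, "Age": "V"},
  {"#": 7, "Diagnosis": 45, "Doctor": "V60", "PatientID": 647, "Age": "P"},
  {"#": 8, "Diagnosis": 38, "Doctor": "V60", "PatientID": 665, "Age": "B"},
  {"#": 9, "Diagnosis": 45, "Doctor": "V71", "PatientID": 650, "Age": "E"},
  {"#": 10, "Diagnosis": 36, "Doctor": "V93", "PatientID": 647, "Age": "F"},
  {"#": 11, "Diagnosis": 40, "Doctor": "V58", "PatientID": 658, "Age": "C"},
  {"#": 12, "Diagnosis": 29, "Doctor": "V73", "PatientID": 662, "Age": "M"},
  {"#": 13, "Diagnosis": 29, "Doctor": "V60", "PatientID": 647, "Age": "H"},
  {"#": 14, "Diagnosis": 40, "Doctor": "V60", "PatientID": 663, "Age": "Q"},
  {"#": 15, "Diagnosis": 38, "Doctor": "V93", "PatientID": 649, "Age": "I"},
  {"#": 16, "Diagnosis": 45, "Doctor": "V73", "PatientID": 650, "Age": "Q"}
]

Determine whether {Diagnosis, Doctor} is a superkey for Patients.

Yes

All 16 rows have distinct {Diagnosis, Doctor} values, so {Diagnosis, Doctor} → (all attributes) holds and {Diagnosis, Doctor} is a superkey.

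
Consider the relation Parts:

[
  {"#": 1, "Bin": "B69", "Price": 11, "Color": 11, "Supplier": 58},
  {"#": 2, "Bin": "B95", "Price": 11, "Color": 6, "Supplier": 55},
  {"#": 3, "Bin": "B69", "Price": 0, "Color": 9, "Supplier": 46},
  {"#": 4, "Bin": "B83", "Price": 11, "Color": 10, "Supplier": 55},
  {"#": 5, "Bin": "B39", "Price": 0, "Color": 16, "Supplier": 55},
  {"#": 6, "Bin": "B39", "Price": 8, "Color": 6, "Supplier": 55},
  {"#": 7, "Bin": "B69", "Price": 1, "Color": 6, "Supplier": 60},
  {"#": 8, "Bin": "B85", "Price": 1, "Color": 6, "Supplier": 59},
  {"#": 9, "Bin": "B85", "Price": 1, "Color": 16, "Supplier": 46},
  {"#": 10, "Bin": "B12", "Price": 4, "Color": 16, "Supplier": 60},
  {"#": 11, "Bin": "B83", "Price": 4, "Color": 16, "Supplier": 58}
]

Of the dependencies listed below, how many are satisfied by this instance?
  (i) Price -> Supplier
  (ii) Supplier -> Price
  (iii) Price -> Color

0

(i) Price -> Supplier: Price=11: rows 1, 2, 4 → Supplier takes values {58, 55} — violation; Price=0: rows 3, 5 → Supplier takes values {46, 55} — violation; Price=1: rows 7, 8, 9 → Supplier takes values {60, 59, 46} — violation; Price=4: rows 10, 11 → Supplier takes values {60, 58} — violation — fails.
(ii) Supplier -> Price: Supplier=58: rows 1, 11 → Price takes values {11, 4} — violation; Supplier=55: rows 2, 4, 5, 6 → Price takes values {11, 0, 8} — violation; Supplier=46: rows 3, 9 → Price takes values {0, 1} — violation; Supplier=60: rows 7, 10 → Price takes values {1, 4} — violation — fails.
(iii) Price -> Color: Price=11: rows 1, 2, 4 → Color takes values {11, 6, 10} — violation; Price=0: rows 3, 5 → Color takes values {9, 16} — violation; Price=1: rows 7, 8, 9 → Color takes values {6, 16} — violation — fails.
None of the 3 dependencies hold.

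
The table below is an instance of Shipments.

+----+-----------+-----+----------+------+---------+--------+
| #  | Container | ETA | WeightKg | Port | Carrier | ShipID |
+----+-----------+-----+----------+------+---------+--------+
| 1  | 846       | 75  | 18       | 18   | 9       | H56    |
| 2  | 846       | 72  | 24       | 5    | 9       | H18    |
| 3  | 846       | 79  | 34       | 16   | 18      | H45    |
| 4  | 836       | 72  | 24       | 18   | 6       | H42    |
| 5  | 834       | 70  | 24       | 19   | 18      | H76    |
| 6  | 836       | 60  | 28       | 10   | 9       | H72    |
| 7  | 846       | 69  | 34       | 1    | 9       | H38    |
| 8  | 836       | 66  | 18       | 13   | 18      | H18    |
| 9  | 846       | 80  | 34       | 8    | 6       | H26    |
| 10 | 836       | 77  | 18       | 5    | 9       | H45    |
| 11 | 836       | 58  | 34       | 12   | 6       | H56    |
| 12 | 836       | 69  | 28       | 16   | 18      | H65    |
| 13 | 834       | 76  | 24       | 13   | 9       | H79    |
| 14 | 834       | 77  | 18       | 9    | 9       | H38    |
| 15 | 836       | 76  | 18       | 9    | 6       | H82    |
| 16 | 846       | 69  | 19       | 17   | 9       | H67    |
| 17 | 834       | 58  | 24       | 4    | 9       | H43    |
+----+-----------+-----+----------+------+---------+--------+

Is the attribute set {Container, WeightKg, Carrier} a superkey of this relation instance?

Rows 13 and 17 have the same {Container, WeightKg, Carrier} value (Container=834, WeightKg=24, Carrier=9) but are distinct tuples, so {Container, WeightKg, Carrier} does not determine every attribute — not a superkey.

No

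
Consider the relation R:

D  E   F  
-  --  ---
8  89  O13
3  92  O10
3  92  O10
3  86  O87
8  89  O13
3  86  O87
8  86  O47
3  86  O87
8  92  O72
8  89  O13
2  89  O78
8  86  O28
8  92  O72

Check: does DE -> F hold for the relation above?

(D=8, E=89): 3 rows → F = O13, O13, O13 ✓
(D=3, E=92): 2 rows → F = O10, O10 ✓
(D=3, E=86): 3 rows → F = O87, O87, O87 ✓
(D=8, E=86): 2 rows → F takes values {O47, O28} — violation
(D=8, E=92): 2 rows → F = O72, O72 ✓
(D=2, E=89): 1 row → F = O78 ✓
Two rows agree on DE but differ on F, so DE -> F does not hold.

No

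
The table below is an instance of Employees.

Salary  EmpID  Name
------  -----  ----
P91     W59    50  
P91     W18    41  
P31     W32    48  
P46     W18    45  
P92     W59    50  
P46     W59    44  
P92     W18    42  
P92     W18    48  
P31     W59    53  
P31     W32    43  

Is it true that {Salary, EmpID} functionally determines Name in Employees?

No

(Salary=P91, EmpID=W59): 1 row → Name = 50 ✓
(Salary=P91, EmpID=W18): 1 row → Name = 41 ✓
(Salary=P31, EmpID=W32): 2 rows → Name takes values {48, 43} — violation
(Salary=P46, EmpID=W18): 1 row → Name = 45 ✓
(Salary=P92, EmpID=W59): 1 row → Name = 50 ✓
(Salary=P46, EmpID=W59): 1 row → Name = 44 ✓
(Salary=P92, EmpID=W18): 2 rows → Name takes values {42, 48} — violation
(Salary=P31, EmpID=W59): 1 row → Name = 53 ✓
Two rows agree on {Salary, EmpID} but differ on Name, so {Salary, EmpID} -> Name does not hold.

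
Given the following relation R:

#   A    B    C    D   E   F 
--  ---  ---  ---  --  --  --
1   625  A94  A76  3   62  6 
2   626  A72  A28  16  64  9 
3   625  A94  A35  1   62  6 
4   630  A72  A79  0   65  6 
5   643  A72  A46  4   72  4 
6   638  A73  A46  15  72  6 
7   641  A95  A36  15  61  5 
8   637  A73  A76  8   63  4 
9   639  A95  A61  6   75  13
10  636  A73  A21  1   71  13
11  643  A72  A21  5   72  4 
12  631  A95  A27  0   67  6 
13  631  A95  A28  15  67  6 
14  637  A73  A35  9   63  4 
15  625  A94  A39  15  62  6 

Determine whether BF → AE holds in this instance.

(B=A94, F=6): rows 1, 3, 15 → {A,E} = (625, 62), (625, 62), (625, 62) ✓
(B=A72, F=9): row 2 → {A,E} = (626, 64) ✓
(B=A72, F=6): row 4 → {A,E} = (630, 65) ✓
(B=A72, F=4): rows 5, 11 → {A,E} = (643, 72), (643, 72) ✓
(B=A73, F=6): row 6 → {A,E} = (638, 72) ✓
(B=A95, F=5): row 7 → {A,E} = (641, 61) ✓
(B=A73, F=4): rows 8, 14 → {A,E} = (637, 63), (637, 63) ✓
(B=A95, F=13): row 9 → {A,E} = (639, 75) ✓
(B=A73, F=13): row 10 → {A,E} = (636, 71) ✓
(B=A95, F=6): rows 12, 13 → {A,E} = (631, 67), (631, 67) ✓
Every BF value is associated with a single AE value, so BF → AE holds.

Yes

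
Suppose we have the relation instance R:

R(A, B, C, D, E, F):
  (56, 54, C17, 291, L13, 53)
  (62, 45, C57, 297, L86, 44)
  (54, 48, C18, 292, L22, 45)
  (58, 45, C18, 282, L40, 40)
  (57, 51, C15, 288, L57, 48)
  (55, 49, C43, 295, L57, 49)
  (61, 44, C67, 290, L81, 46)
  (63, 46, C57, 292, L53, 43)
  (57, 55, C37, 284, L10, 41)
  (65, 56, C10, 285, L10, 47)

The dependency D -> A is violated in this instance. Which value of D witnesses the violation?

D=291: 1 row → A = 56 ✓
D=297: 1 row → A = 62 ✓
D=292: 2 rows → A takes values {54, 63} — violation
D=282: 1 row → A = 58 ✓
D=288: 1 row → A = 57 ✓
D=295: 1 row → A = 55 ✓
D=290: 1 row → A = 61 ✓
D=284: 1 row → A = 57 ✓
D=285: 1 row → A = 65 ✓
The only D value with inconsistent A is D=292.

292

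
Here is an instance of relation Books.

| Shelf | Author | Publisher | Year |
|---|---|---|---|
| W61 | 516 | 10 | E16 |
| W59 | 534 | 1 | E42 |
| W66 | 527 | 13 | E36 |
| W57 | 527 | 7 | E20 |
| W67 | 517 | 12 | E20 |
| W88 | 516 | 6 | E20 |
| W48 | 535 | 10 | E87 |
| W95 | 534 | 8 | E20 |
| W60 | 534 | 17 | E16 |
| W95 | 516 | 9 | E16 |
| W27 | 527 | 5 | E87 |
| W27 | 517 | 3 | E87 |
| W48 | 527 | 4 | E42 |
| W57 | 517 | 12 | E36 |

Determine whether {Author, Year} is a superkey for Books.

No

Two distinct rows share (Author=516, Year=E16), so {Author, Year} does not determine every attribute — not a superkey.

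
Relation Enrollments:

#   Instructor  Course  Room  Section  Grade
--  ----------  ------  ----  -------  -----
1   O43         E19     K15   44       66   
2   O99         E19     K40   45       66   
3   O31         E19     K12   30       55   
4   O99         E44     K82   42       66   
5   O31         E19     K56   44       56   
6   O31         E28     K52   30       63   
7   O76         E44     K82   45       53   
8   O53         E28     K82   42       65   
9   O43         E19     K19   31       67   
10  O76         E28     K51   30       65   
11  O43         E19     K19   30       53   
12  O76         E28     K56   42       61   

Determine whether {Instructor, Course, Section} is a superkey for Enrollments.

Yes

All 12 rows have distinct {Instructor, Course, Section} values, so {Instructor, Course, Section} → (all attributes) holds and {Instructor, Course, Section} is a superkey.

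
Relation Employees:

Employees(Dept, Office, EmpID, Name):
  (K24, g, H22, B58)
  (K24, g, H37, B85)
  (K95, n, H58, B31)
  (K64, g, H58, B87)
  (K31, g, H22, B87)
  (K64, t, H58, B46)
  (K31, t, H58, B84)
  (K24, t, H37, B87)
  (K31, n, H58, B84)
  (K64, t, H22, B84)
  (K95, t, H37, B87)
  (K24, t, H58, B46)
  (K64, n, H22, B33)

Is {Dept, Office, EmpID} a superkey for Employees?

All 13 rows have distinct {Dept, Office, EmpID} values, so {Dept, Office, EmpID} → (all attributes) holds and {Dept, Office, EmpID} is a superkey.

Yes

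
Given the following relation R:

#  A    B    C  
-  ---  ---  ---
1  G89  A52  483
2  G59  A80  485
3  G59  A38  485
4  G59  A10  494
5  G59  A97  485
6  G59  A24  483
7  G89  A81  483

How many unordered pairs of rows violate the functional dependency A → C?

7

A=G89: all 2 rows agree on C — 0 pairs.
A=G59: violating pairs (2,4), (2,6), (3,4), (3,6), (4,5), (4,6), (5,6) — 7 pairs.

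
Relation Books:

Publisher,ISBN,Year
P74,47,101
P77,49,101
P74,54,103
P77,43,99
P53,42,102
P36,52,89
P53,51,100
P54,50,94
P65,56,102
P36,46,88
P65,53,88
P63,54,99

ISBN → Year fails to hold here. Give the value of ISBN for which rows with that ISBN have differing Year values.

54

ISBN=47: 1 row → Year = 101 ✓
ISBN=49: 1 row → Year = 101 ✓
ISBN=54: 2 rows → Year takes values {103, 99} — violation
ISBN=43: 1 row → Year = 99 ✓
ISBN=42: 1 row → Year = 102 ✓
ISBN=52: 1 row → Year = 89 ✓
ISBN=51: 1 row → Year = 100 ✓
ISBN=50: 1 row → Year = 94 ✓
ISBN=56: 1 row → Year = 102 ✓
ISBN=46: 1 row → Year = 88 ✓
ISBN=53: 1 row → Year = 88 ✓
The only ISBN value with inconsistent Year is ISBN=54.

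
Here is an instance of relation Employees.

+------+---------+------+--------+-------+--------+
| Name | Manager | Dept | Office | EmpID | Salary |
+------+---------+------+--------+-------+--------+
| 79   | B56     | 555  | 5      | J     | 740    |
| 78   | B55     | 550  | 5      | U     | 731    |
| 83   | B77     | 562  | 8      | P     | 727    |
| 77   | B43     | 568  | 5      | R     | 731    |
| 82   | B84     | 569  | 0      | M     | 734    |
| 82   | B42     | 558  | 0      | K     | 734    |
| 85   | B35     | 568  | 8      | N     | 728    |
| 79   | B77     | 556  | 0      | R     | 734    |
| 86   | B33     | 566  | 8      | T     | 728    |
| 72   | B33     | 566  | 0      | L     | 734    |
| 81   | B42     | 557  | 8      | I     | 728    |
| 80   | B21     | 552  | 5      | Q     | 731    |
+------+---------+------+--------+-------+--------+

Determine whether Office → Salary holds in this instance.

No

Office=5: 4 rows → Salary takes values {740, 731} — violation
Office=8: 4 rows → Salary takes values {727, 728} — violation
Office=0: 4 rows → Salary = 734, 734, 734, 734 ✓
Two rows agree on Office but differ on Salary, so Office → Salary does not hold.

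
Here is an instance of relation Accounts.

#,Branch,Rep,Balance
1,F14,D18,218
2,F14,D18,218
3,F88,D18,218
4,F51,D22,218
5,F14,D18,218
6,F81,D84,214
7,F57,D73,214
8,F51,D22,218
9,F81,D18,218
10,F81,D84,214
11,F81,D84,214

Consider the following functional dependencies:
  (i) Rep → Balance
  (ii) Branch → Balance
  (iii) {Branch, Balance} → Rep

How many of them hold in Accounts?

2

(i) Rep → Balance: every LHS value maps to a single RHS value — holds.
(ii) Branch → Balance: Branch=F81: rows 6, 9, 10, 11 → Balance takes values {214, 218} — violation — fails.
(iii) {Branch, Balance} → Rep: every LHS value maps to a single RHS value — holds.
2 of the 3 dependencies hold.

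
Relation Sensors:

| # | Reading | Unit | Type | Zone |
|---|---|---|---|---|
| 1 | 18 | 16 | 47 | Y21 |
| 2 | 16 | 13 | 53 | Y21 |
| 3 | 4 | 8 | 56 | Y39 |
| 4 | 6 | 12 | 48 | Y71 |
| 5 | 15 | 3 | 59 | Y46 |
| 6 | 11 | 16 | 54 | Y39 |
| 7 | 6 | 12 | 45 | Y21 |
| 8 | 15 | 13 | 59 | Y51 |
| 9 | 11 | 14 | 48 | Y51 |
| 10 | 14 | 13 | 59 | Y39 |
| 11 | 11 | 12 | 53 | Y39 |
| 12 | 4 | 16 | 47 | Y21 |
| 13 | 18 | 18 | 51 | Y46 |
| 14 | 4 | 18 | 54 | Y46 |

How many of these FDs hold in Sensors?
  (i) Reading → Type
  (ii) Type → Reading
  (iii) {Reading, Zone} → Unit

(i) Reading → Type: Reading=18: rows 1, 13 → Type takes values {47, 51} — violation; Reading=4: rows 3, 12, 14 → Type takes values {56, 47, 54} — violation; Reading=6: rows 4, 7 → Type takes values {48, 45} — violation; Reading=11: rows 6, 9, 11 → Type takes values {54, 48, 53} — violation — fails.
(ii) Type → Reading: Type=47: rows 1, 12 → Reading takes values {18, 4} — violation; Type=53: rows 2, 11 → Reading takes values {16, 11} — violation; Type=48: rows 4, 9 → Reading takes values {6, 11} — violation; Type=59: rows 5, 8, 10 → Reading takes values {15, 14} — violation; Type=54: rows 6, 14 → Reading takes values {11, 4} — violation — fails.
(iii) {Reading, Zone} → Unit: (Reading=11, Zone=Y39): rows 6, 11 → Unit takes values {16, 12} — violation — fails.
None of the 3 dependencies hold.

0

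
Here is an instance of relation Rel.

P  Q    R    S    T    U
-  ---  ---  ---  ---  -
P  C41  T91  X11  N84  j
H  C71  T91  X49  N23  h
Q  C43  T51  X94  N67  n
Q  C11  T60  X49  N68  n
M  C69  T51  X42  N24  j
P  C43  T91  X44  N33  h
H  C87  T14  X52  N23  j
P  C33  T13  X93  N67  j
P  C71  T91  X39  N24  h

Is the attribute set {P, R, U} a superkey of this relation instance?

No

Two distinct rows share (P=P, R=T91, U=h), so {P, R, U} does not determine every attribute — not a superkey.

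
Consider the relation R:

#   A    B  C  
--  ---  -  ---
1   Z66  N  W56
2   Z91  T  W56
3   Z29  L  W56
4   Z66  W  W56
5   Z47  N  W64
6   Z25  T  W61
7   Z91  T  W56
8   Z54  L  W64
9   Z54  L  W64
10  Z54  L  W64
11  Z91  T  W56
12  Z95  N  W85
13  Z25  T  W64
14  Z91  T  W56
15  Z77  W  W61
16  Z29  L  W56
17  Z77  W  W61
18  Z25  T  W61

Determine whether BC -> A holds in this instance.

(B=N, C=W56): row 1 → A = Z66 ✓
(B=T, C=W56): rows 2, 7, 11, 14 → A = Z91, Z91, Z91, Z91 ✓
(B=L, C=W56): rows 3, 16 → A = Z29, Z29 ✓
(B=W, C=W56): row 4 → A = Z66 ✓
(B=N, C=W64): row 5 → A = Z47 ✓
(B=T, C=W61): rows 6, 18 → A = Z25, Z25 ✓
(B=L, C=W64): rows 8, 9, 10 → A = Z54, Z54, Z54 ✓
(B=N, C=W85): row 12 → A = Z95 ✓
(B=T, C=W64): row 13 → A = Z25 ✓
(B=W, C=W61): rows 15, 17 → A = Z77, Z77 ✓
Every BC value is associated with a single A value, so BC -> A holds.

Yes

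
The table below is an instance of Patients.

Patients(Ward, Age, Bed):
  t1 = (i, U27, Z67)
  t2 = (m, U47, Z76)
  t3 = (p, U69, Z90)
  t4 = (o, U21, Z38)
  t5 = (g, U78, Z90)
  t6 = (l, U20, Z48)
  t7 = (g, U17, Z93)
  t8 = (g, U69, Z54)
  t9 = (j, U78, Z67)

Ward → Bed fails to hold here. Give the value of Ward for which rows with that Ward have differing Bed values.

g

Ward=i: row 1 → Bed = Z67 ✓
Ward=m: row 2 → Bed = Z76 ✓
Ward=p: row 3 → Bed = Z90 ✓
Ward=o: row 4 → Bed = Z38 ✓
Ward=g: rows 5, 7, 8 → Bed takes values {Z90, Z93, Z54} — violation
Ward=l: row 6 → Bed = Z48 ✓
Ward=j: row 9 → Bed = Z67 ✓
The only Ward value with inconsistent Bed is Ward=g.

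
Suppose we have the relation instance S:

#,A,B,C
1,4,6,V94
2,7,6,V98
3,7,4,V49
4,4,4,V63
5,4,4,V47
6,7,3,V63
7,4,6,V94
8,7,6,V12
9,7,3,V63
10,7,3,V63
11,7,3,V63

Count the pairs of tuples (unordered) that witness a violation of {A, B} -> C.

(A=4, B=6): all 2 rows agree on C — 0 pairs.
(A=7, B=6): violating pairs (2,8) — 1 pair.
(A=4, B=4): violating pairs (4,5) — 1 pair.
(A=7, B=3): all 4 rows agree on C — 0 pairs.

2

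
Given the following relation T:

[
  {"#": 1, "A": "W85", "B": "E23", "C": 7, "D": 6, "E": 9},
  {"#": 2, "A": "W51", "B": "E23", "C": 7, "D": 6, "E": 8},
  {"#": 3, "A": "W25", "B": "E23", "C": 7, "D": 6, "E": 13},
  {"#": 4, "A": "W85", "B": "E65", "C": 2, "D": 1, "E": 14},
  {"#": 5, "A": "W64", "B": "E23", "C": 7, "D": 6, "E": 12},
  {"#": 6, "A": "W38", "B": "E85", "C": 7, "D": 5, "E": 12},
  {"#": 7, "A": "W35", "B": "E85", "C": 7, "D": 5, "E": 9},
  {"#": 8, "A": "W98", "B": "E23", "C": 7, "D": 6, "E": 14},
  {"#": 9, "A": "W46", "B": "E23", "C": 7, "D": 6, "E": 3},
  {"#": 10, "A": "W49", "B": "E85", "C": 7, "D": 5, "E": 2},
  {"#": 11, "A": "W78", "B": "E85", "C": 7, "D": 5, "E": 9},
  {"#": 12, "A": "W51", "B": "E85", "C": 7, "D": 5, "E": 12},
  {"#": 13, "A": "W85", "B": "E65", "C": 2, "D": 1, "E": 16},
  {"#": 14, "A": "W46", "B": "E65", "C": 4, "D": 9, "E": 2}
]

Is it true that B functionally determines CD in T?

No

B=E23: rows 1, 2, 3, 5, 8, 9 → {C,D} = (7, 6), (7, 6), (7, 6), (7, 6), (7, 6), (7, 6) ✓
B=E65: rows 4, 13, 14 → {C,D} takes values {(2, 1), (4, 9)} — violation
B=E85: rows 6, 7, 10, 11, 12 → {C,D} = (7, 5), (7, 5), (7, 5), (7, 5), (7, 5) ✓
Two rows agree on B but differ on CD, so B → CD does not hold.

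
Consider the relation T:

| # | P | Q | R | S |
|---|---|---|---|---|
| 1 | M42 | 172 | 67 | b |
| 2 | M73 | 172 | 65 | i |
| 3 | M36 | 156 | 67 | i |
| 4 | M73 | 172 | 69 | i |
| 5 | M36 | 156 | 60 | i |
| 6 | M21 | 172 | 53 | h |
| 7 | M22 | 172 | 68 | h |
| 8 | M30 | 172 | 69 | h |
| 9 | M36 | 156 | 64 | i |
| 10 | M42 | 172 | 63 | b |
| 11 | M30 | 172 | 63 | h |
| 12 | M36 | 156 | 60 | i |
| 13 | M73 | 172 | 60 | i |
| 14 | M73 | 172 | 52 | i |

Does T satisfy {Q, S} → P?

No

(Q=172, S=b): rows 1, 10 → P = M42, M42 ✓
(Q=172, S=i): rows 2, 4, 13, 14 → P = M73, M73, M73, M73 ✓
(Q=156, S=i): rows 3, 5, 9, 12 → P = M36, M36, M36, M36 ✓
(Q=172, S=h): rows 6, 7, 8, 11 → P takes values {M21, M22, M30} — violation
Two rows agree on {Q, S} but differ on P, so {Q, S} → P does not hold.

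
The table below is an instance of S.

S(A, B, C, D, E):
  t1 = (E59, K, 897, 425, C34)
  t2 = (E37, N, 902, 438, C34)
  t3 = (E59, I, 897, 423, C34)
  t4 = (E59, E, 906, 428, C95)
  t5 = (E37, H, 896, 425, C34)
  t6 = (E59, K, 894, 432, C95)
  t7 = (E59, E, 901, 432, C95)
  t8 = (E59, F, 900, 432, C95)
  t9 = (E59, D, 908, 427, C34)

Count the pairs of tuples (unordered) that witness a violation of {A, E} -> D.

7

(A=E59, E=C34): violating pairs (1,3), (1,9), (3,9) — 3 pairs.
(A=E37, E=C34): violating pairs (2,5) — 1 pair.
(A=E59, E=C95): violating pairs (4,6), (4,7), (4,8) — 3 pairs.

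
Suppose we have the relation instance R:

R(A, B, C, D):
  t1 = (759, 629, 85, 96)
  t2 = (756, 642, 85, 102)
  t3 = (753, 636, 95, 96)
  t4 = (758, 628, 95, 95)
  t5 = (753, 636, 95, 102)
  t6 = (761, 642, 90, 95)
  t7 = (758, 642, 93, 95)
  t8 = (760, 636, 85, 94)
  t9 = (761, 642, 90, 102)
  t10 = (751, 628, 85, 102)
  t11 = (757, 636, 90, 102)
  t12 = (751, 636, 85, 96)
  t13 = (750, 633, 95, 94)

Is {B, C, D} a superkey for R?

All 13 rows have distinct {B, C, D} values, so {B, C, D} → (all attributes) holds and {B, C, D} is a superkey.

Yes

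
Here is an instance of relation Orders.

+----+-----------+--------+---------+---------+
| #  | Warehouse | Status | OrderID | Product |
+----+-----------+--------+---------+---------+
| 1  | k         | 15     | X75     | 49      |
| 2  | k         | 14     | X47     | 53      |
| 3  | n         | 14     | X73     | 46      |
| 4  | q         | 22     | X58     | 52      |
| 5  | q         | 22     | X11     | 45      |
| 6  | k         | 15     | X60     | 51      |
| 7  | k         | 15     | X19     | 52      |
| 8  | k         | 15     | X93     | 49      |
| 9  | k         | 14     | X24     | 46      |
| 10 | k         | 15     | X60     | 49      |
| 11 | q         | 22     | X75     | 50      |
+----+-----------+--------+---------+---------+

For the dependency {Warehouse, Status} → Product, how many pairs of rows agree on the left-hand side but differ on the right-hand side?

(Warehouse=k, Status=15): violating pairs (1,6), (1,7), (6,7), (6,8), (6,10), (7,8), (7,10) — 7 pairs.
(Warehouse=k, Status=14): violating pairs (2,9) — 1 pair.
(Warehouse=q, Status=22): violating pairs (4,5), (4,11), (5,11) — 3 pairs.

11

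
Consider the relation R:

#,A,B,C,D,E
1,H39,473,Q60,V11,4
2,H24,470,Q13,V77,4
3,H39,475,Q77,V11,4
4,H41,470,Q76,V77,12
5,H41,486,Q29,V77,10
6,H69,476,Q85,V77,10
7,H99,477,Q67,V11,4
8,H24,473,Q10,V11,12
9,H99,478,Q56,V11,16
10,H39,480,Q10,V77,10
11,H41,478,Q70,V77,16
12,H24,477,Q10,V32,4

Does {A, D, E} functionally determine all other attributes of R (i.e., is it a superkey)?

Rows 1 and 3 have the same {A, D, E} value (A=H39, D=V11, E=4) but are distinct tuples, so {A, D, E} does not determine every attribute — not a superkey.

No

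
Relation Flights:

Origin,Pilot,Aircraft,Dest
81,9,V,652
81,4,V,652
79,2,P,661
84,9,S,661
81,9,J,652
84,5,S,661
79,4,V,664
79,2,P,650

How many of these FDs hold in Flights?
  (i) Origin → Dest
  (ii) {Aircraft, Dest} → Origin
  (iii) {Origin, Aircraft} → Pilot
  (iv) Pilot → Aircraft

(i) Origin → Dest: Origin=79: 3 rows → Dest takes values {661, 664, 650} — violation — fails.
(ii) {Aircraft, Dest} → Origin: every LHS value maps to a single RHS value — holds.
(iii) {Origin, Aircraft} → Pilot: (Origin=81, Aircraft=V): 2 rows → Pilot takes values {9, 4} — violation; (Origin=84, Aircraft=S): 2 rows → Pilot takes values {9, 5} — violation — fails.
(iv) Pilot → Aircraft: Pilot=9: 3 rows → Aircraft takes values {V, S, J} — violation — fails.
1 of the 4 dependencies holds.

1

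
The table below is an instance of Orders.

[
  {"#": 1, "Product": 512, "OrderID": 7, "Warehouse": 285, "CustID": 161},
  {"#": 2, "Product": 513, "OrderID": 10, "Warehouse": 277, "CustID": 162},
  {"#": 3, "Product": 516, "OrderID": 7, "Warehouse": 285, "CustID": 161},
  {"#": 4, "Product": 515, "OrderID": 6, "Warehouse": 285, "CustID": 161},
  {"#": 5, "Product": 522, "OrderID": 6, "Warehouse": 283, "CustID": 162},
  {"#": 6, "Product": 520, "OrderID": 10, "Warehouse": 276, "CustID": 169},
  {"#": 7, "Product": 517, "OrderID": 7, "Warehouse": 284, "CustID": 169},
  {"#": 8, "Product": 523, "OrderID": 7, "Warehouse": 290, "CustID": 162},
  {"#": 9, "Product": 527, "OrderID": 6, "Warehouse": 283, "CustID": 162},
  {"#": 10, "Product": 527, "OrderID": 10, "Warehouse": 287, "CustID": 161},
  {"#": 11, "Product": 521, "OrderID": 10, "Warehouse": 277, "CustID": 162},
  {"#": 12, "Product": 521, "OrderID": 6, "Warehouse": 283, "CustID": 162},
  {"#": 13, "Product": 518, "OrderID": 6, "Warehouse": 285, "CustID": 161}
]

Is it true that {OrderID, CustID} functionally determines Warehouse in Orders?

(OrderID=7, CustID=161): rows 1, 3 → Warehouse = 285, 285 ✓
(OrderID=10, CustID=162): rows 2, 11 → Warehouse = 277, 277 ✓
(OrderID=6, CustID=161): rows 4, 13 → Warehouse = 285, 285 ✓
(OrderID=6, CustID=162): rows 5, 9, 12 → Warehouse = 283, 283, 283 ✓
(OrderID=10, CustID=169): row 6 → Warehouse = 276 ✓
(OrderID=7, CustID=169): row 7 → Warehouse = 284 ✓
(OrderID=7, CustID=162): row 8 → Warehouse = 290 ✓
(OrderID=10, CustID=161): row 10 → Warehouse = 287 ✓
Every {OrderID, CustID} value is associated with a single Warehouse value, so {OrderID, CustID} -> Warehouse holds.

Yes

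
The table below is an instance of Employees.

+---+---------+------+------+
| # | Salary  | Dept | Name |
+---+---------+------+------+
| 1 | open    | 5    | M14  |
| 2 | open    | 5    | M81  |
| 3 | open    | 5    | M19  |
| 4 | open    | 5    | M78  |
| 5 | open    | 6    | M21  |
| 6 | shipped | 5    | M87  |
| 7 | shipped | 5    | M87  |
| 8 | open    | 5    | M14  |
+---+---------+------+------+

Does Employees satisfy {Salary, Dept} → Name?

(Salary=open, Dept=5): rows 1, 2, 3, 4, 8 → Name takes values {M14, M81, M19, M78} — violation
(Salary=open, Dept=6): row 5 → Name = M21 ✓
(Salary=shipped, Dept=5): rows 6, 7 → Name = M87, M87 ✓
Two rows agree on {Salary, Dept} but differ on Name, so {Salary, Dept} → Name does not hold.

No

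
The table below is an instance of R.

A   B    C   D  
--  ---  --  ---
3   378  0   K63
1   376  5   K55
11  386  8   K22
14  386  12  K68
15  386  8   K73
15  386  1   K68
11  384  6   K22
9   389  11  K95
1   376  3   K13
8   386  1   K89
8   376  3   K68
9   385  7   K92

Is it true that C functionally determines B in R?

Yes

C=0: 1 row → B = 378 ✓
C=5: 1 row → B = 376 ✓
C=8: 2 rows → B = 386, 386 ✓
C=12: 1 row → B = 386 ✓
C=1: 2 rows → B = 386, 386 ✓
C=6: 1 row → B = 384 ✓
C=11: 1 row → B = 389 ✓
C=3: 2 rows → B = 376, 376 ✓
C=7: 1 row → B = 385 ✓
Every C value is associated with a single B value, so C → B holds.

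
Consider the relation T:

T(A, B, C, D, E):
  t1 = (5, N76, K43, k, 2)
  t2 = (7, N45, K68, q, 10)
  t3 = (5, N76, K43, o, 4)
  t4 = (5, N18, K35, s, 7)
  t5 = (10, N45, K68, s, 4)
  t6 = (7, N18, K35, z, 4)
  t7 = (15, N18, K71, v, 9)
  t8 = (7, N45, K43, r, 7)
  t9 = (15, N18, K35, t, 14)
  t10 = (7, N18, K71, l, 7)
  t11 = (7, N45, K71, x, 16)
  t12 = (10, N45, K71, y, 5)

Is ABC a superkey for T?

No

Rows 1 and 3 have the same ABC value (A=5, B=N76, C=K43) but are distinct tuples, so ABC does not determine every attribute — not a superkey.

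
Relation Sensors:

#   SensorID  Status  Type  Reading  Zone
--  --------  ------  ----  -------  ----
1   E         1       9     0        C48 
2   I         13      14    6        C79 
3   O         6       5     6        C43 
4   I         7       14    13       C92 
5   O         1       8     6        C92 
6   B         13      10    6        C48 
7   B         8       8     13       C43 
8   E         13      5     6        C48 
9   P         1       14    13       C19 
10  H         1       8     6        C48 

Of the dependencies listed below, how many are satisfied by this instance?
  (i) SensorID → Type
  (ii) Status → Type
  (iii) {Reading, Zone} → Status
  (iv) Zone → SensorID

0

(i) SensorID → Type: SensorID=E: rows 1, 8 → Type takes values {9, 5} — violation; SensorID=O: rows 3, 5 → Type takes values {5, 8} — violation; SensorID=B: rows 6, 7 → Type takes values {10, 8} — violation — fails.
(ii) Status → Type: Status=1: rows 1, 5, 9, 10 → Type takes values {9, 8, 14} — violation; Status=13: rows 2, 6, 8 → Type takes values {14, 10, 5} — violation — fails.
(iii) {Reading, Zone} → Status: (Reading=6, Zone=C48): rows 6, 8, 10 → Status takes values {13, 1} — violation — fails.
(iv) Zone → SensorID: Zone=C48: rows 1, 6, 8, 10 → SensorID takes values {E, B, H} — violation; Zone=C43: rows 3, 7 → SensorID takes values {O, B} — violation; Zone=C92: rows 4, 5 → SensorID takes values {I, O} — violation — fails.
None of the 4 dependencies hold.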